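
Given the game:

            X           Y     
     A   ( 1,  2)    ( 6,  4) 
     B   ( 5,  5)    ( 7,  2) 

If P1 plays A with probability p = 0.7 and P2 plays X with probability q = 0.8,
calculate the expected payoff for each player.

E[P1] = 3.02, E[P2] = 3.0

Work:
E[P1] = p·q·π₁(A,X) + p·(1-q)·π₁(A,Y) + (1-p)·q·π₁(B,X) + (1-p)·(1-q)·π₁(B,Y)
= 0.7·0.8·1 + 0.7·0.2·6 + 0.3·0.8·5 + 0.3·0.2·7
= 3.02

E[P2] = 3.0 (similar calculation)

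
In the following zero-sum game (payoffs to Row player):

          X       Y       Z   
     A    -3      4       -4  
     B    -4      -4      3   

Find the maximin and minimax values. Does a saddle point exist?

Maximin = -4, Minimax = -3, Saddle: False

Work:
Row minimums: [-4, -4] → maximin = -4
Column maximums: [-3, 4, 3] → minimax = -3
No saddle point (maximin ≠ minimax). Mixed strategy needed.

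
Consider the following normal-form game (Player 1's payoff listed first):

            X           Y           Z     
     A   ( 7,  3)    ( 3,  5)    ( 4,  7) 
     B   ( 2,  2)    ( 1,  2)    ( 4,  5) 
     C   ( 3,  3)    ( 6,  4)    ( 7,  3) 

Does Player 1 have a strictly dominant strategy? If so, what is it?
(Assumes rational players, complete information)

No strictly dominant strategy exists for Player 1

Work:
A strategy strictly dominates another if it gives a strictly higher payoff against every opponent action. Compare each pair of P1's strategies column-by-column:
  A vs B: [7 vs 2, 3 vs 1, 4 vs 4] → A does not strictly dominate B (column Z: 4 ≤ 4)
  A vs C: [7 vs 3, 3 vs 6, 4 vs 7] → A does not strictly dominate C (column Y: 3 ≤ 6)
  B vs A: [2 vs 7, 1 vs 3, 4 vs 4] → B does not strictly dominate A (column X: 2 ≤ 7)
  B vs C: [2 vs 3, 1 vs 6, 4 vs 7] → B does not strictly dominate C (column X: 2 ≤ 3)
  C vs A: [3 vs 7, 6 vs 3, 7 vs 4] → C does not strictly dominate A (column X: 3 ≤ 7)
  C vs B: [3 vs 2, 6 vs 1, 7 vs 4] → C strictly dominates B
No single strategy strictly dominates all others → no strictly dominant strategy.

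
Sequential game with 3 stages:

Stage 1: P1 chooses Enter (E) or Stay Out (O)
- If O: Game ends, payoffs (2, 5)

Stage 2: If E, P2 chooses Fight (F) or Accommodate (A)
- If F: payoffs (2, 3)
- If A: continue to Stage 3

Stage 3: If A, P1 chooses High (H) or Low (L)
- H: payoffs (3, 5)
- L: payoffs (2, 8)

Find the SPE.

SPE: (E, A, H); Outcome (3, 5)

Work:
Stage 3: P1 chooses H (3 vs 2)
Stage 2: P2: F->3, A->5 (anticipating H). Choose A
Stage 1: P1: O->2, E->3 (anticipating A, H). Choose E
SPE path: E -> A -> H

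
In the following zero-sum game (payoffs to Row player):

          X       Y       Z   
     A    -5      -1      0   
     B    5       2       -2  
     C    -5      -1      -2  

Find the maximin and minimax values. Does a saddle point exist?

Maximin = -2, Minimax = 0, Saddle: False

Work:
Row minimums: [-5, -2, -5] → maximin = -2
Column maximums: [5, 2, 0] → minimax = 0
No saddle point (maximin ≠ minimax). Mixed strategy needed.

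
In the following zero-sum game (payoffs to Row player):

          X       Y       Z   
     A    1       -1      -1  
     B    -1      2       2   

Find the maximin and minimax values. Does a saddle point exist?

Maximin = -1, Minimax = 1, Saddle: False

Work:
Row minimums: [-1, -1] → maximin = -1
Column maximums: [1, 2, 2] → minimax = 1
No saddle point (maximin ≠ minimax). Mixed strategy needed.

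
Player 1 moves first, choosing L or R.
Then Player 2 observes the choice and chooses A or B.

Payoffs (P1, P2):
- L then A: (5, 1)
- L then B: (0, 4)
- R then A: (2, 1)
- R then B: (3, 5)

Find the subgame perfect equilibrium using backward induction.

P1 plays R, P2 plays B after L and B after R; Payoff (3, 5)

Work:
Backward induction:
After L: P2 chooses B → P1 gets 0
After R: P2 chooses B → P1 gets 3
P1 chooses R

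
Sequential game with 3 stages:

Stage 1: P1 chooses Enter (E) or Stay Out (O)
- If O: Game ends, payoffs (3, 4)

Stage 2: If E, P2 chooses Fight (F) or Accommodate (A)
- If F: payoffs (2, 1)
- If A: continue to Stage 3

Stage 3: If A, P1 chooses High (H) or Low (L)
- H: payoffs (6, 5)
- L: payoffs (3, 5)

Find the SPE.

SPE: (E, A, H); Outcome (6, 5)

Work:
Stage 3: P1 chooses H (6 vs 3)
Stage 2: P2: F->1, A->5 (anticipating H). Choose A
Stage 1: P1: O->3, E->6 (anticipating A, H). Choose E
SPE path: E -> A -> H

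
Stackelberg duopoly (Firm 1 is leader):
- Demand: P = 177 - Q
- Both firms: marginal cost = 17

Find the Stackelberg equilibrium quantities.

q₁* (leader) = 80.0, q₂* (follower) = 40.0

Work:
Follower's reaction: q₂ = (a - c - q₁)/2
Leader substitutes: π₁ = q₁·(a - q₁ - (a-c-q₁)/2 - c)
FOC: q₁* = (177 - 17)/2 = 80.00
Then: q₂* = (177 - 17 - 80.0)/2 = 40.00
Leader has first-mover advantage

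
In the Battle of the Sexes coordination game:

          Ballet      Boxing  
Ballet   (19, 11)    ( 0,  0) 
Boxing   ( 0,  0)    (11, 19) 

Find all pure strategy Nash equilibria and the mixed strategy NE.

Pure NE: (Ballet, Ballet) and (Boxing, Boxing); Mixed NE: p = 0.6333, q = 0.3667

Work:
Check pure NE:
(Ballet, Ballet): (19, 11) - no unilateral deviation beneficial
(Boxing, Boxing): (11, 19) - no unilateral deviation beneficial
Mixed NE: P1 plays Ballet with p = 0.6333, P2 plays Ballet with q = 0.3667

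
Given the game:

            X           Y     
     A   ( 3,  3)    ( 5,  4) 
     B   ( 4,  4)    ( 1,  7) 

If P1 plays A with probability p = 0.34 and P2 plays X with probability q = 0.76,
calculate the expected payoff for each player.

E[P1] = 3.348, E[P2] = 4.2168

Work:
E[P1] = p·q·π₁(A,X) + p·(1-q)·π₁(A,Y) + (1-p)·q·π₁(B,X) + (1-p)·(1-q)·π₁(B,Y)
= 0.34·0.76·3 + 0.34·0.24·5 + 0.66·0.76·4 + 0.66·0.24·1
= 3.348

E[P2] = 4.2168 (similar calculation)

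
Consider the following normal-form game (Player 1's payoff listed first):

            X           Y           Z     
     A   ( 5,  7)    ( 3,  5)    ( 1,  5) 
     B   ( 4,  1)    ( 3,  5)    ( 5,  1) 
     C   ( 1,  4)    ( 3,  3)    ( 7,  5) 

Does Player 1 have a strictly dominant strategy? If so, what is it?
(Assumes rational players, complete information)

No strictly dominant strategy exists for Player 1

Work:
A strategy strictly dominates another if it gives a strictly higher payoff against every opponent action. Compare each pair of P1's strategies column-by-column:
  A vs B: [5 vs 4, 3 vs 3, 1 vs 5] → A does not strictly dominate B (column Y: 3 ≤ 3)
  A vs C: [5 vs 1, 3 vs 3, 1 vs 7] → A does not strictly dominate C (column Y: 3 ≤ 3)
  B vs A: [4 vs 5, 3 vs 3, 5 vs 1] → B does not strictly dominate A (column X: 4 ≤ 5)
  B vs C: [4 vs 1, 3 vs 3, 5 vs 7] → B does not strictly dominate C (column Y: 3 ≤ 3)
  C vs A: [1 vs 5, 3 vs 3, 7 vs 1] → C does not strictly dominate A (column X: 1 ≤ 5)
  C vs B: [1 vs 4, 3 vs 3, 7 vs 5] → C does not strictly dominate B (column X: 1 ≤ 4)
No single strategy strictly dominates all others → no strictly dominant strategy.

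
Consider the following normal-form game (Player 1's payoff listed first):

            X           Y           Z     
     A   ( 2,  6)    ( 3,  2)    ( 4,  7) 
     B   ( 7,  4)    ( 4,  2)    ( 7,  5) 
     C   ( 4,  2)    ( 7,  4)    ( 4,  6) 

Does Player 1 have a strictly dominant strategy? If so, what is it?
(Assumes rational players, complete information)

No strictly dominant strategy exists for Player 1

Work:
A strategy strictly dominates another if it gives a strictly higher payoff against every opponent action. Compare each pair of P1's strategies column-by-column:
  A vs B: [2 vs 7, 3 vs 4, 4 vs 7] → A does not strictly dominate B (column X: 2 ≤ 7)
  A vs C: [2 vs 4, 3 vs 7, 4 vs 4] → A does not strictly dominate C (column X: 2 ≤ 4)
  B vs A: [7 vs 2, 4 vs 3, 7 vs 4] → B strictly dominates A
  B vs C: [7 vs 4, 4 vs 7, 7 vs 4] → B does not strictly dominate C (column Y: 4 ≤ 7)
  C vs A: [4 vs 2, 7 vs 3, 4 vs 4] → C does not strictly dominate A (column Z: 4 ≤ 4)
  C vs B: [4 vs 7, 7 vs 4, 4 vs 7] → C does not strictly dominate B (column X: 4 ≤ 7)
No single strategy strictly dominates all others → no strictly dominant strategy.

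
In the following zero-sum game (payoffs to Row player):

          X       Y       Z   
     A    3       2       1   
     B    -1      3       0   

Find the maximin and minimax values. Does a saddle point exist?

Maximin = 1, Minimax = 1, Saddle: True

Work:
Row minimums: [1, -1] → maximin = 1
Column maximums: [3, 3, 1] → minimax = 1
Saddle point exists! Game value = 1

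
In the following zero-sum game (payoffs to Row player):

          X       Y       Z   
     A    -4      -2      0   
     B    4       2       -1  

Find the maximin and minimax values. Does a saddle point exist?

Maximin = -1, Minimax = 0, Saddle: False

Work:
Row minimums: [-4, -1] → maximin = -1
Column maximums: [4, 2, 0] → minimax = 0
No saddle point (maximin ≠ minimax). Mixed strategy needed.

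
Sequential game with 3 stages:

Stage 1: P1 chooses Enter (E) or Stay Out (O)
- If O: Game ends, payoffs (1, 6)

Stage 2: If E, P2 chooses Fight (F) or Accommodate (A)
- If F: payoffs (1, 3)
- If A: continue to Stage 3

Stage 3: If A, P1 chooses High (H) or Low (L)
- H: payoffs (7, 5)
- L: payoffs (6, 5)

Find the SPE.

SPE: (E, A, H); Outcome (7, 5)

Work:
Stage 3: P1 chooses H (7 vs 6)
Stage 2: P2: F->3, A->5 (anticipating H). Choose A
Stage 1: P1: O->1, E->7 (anticipating A, H). Choose E
SPE path: E -> A -> H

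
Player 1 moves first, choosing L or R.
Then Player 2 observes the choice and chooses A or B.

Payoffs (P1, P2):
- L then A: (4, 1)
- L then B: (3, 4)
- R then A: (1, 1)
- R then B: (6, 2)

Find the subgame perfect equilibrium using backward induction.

P1 plays R, P2 plays B after L and B after R; Payoff (6, 2)

Work:
Backward induction:
After L: P2 chooses B → P1 gets 3
After R: P2 chooses B → P1 gets 6
P1 chooses R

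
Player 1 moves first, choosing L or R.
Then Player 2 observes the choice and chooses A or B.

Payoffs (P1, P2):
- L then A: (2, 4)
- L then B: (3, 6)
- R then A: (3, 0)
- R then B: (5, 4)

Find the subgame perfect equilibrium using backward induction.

P1 plays R, P2 plays B after L and B after R; Payoff (5, 4)

Work:
Backward induction:
After L: P2 chooses B → P1 gets 3
After R: P2 chooses B → P1 gets 5
P1 chooses R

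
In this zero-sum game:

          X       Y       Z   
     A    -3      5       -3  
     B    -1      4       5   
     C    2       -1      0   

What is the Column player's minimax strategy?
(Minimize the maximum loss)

Column should play X, value = 2

Work:
Column player minimizes Row's maximum payoff:
Column X: max payoff to Row = 2
Column Y: max payoff to Row = 5
Column Z: max payoff to Row = 5
Minimum is 2, achieved by column X.
Minimax strategy: X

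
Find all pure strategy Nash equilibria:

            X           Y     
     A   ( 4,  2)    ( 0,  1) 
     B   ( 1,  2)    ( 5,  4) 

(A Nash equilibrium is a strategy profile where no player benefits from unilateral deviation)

Nash equilibrium: (A, X), (B, Y)

Work:
Best responses:
  P1 vs X: payoffs [4, 1] → best response A (payoff 4)
  P1 vs Y: payoffs [0, 5] → best response B (payoff 5)
  P2 vs A: payoffs [2, 1] → best response X (payoff 2)
  P2 vs B: payoffs [2, 4] → best response Y (payoff 4)
Mutual best responses: (A,X), (B,Y) → Nash equilibria.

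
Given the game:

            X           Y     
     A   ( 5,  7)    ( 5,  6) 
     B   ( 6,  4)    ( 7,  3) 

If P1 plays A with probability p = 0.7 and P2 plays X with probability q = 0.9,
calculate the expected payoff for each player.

E[P1] = 5.33, E[P2] = 6.0

Work:
E[P1] = p·q·π₁(A,X) + p·(1-q)·π₁(A,Y) + (1-p)·q·π₁(B,X) + (1-p)·(1-q)·π₁(B,Y)
= 0.7·0.9·5 + 0.7·0.1·5 + 0.3·0.9·6 + 0.3·0.1·7
= 5.33

E[P2] = 6.0 (similar calculation)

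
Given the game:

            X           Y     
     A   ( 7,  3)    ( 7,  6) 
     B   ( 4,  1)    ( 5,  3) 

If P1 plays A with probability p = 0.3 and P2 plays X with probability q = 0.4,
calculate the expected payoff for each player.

E[P1] = 5.32, E[P2] = 2.98

Work:
E[P1] = p·q·π₁(A,X) + p·(1-q)·π₁(A,Y) + (1-p)·q·π₁(B,X) + (1-p)·(1-q)·π₁(B,Y)
= 0.3·0.4·7 + 0.3·0.6·7 + 0.7·0.4·4 + 0.7·0.6·5
= 5.32

E[P2] = 2.98 (similar calculation)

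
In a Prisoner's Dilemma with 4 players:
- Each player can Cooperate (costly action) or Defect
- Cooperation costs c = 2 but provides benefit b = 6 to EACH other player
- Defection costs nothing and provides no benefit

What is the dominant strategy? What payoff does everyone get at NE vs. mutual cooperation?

Dominant: Defect; NE payoff = 0; Coop payoff = 16

Work:
Defect dominates (saves cost c = 2, benefit to others is external)
NE: All defect → everyone gets 0
If all cooperate: each receives (3)×6 - 2 = 16
Social dilemma: 16 > 0 but NE gives 0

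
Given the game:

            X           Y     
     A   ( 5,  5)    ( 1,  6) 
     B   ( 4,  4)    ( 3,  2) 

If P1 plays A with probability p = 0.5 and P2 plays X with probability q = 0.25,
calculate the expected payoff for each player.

E[P1] = 2.625, E[P2] = 4.125

Work:
E[P1] = p·q·π₁(A,X) + p·(1-q)·π₁(A,Y) + (1-p)·q·π₁(B,X) + (1-p)·(1-q)·π₁(B,Y)
= 0.5·0.25·5 + 0.5·0.75·1 + 0.5·0.25·4 + 0.5·0.75·3
= 2.625

E[P2] = 4.125 (similar calculation)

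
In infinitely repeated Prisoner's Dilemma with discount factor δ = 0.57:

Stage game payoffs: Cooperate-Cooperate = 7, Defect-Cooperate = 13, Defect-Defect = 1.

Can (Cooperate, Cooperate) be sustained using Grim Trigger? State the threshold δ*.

δ* = 0.5; since δ = 0.57 ≥ 0.5, cooperation can be sustained

Work:
For Grim Trigger:
Cooperate forever: 7/(1-δ)
Defect then punished: 13 + 1·δ/(1-δ)
Need: 7/(1-δ) ≥ 13 + 1·δ/(1-δ)
Solving: δ ≥ (T-R)/(T-P) = (13-7)/(13-1) = 0.5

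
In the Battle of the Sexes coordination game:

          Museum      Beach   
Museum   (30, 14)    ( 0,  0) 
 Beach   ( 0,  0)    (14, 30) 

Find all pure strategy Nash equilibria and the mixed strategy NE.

Pure NE: (Museum, Museum) and (Beach, Beach); Mixed NE: p = 0.6818, q = 0.3182

Work:
Check pure NE:
(Museum, Museum): (30, 14) - no unilateral deviation beneficial
(Beach, Beach): (14, 30) - no unilateral deviation beneficial
Mixed NE: P1 plays Museum with p = 0.6818, P2 plays Museum with q = 0.3182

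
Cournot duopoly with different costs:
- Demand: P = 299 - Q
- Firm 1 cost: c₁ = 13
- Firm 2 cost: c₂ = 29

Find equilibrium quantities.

q₁* = 100.67, q₂* = 84.67

Work:
Reaction: q₁ = (299 - 13 - q₂)/2
Reaction: q₂ = (299 - 29 - q₁)/2
Solve simultaneously:
q₁* = (299 - 2×13 + 29)/3 = 100.67
q₂* = (299 - 2×29 + 13)/3 = 84.67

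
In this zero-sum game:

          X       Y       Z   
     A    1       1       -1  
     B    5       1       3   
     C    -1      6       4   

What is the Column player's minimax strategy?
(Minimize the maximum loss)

Column should play Z, value = 4

Work:
Column player minimizes Row's maximum payoff:
Column X: max payoff to Row = 5
Column Y: max payoff to Row = 6
Column Z: max payoff to Row = 4
Minimum is 4, achieved by column Z.
Minimax strategy: Z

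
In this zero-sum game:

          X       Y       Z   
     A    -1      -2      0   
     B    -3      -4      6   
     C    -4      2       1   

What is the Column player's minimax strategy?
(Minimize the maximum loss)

Column should play X, value = -1

Work:
Column player minimizes Row's maximum payoff:
Column X: max payoff to Row = -1
Column Y: max payoff to Row = 2
Column Z: max payoff to Row = 6
Minimum is -1, achieved by column X.
Minimax strategy: X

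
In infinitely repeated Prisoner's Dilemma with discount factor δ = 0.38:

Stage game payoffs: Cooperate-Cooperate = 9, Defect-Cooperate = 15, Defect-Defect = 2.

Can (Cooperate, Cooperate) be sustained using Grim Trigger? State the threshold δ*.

δ* = 0.4615; since δ = 0.38 < 0.4615, cooperation cannot be sustained

Work:
For Grim Trigger:
Cooperate forever: 9/(1-δ)
Defect then punished: 15 + 2·δ/(1-δ)
Need: 9/(1-δ) ≥ 15 + 2·δ/(1-δ)
Solving: δ ≥ (T-R)/(T-P) = (15-9)/(15-2) = 0.4615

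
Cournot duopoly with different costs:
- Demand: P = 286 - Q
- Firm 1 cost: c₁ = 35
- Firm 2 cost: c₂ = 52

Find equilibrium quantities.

q₁* = 89.33, q₂* = 72.33

Work:
Reaction: q₁ = (286 - 35 - q₂)/2
Reaction: q₂ = (286 - 52 - q₁)/2
Solve simultaneously:
q₁* = (286 - 2×35 + 52)/3 = 89.33
q₂* = (286 - 2×52 + 35)/3 = 72.33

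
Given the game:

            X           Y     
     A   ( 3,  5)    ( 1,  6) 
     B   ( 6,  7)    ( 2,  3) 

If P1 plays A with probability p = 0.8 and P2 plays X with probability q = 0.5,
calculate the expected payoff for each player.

E[P1] = 2.4, E[P2] = 5.4

Work:
E[P1] = p·q·π₁(A,X) + p·(1-q)·π₁(A,Y) + (1-p)·q·π₁(B,X) + (1-p)·(1-q)·π₁(B,Y)
= 0.8·0.5·3 + 0.8·0.5·1 + 0.2·0.5·6 + 0.2·0.5·2
= 2.4

E[P2] = 5.4 (similar calculation)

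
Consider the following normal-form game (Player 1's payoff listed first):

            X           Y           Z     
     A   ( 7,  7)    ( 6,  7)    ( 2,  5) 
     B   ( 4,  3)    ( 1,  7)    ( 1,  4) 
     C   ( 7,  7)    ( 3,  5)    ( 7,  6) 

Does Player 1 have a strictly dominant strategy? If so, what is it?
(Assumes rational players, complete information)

No strictly dominant strategy exists for Player 1

Work:
A strategy strictly dominates another if it gives a strictly higher payoff against every opponent action. Compare each pair of P1's strategies column-by-column:
  A vs B: [7 vs 4, 6 vs 1, 2 vs 1] → A strictly dominates B
  A vs C: [7 vs 7, 6 vs 3, 2 vs 7] → A does not strictly dominate C (column X: 7 ≤ 7)
  B vs A: [4 vs 7, 1 vs 6, 1 vs 2] → B does not strictly dominate A (column X: 4 ≤ 7)
  B vs C: [4 vs 7, 1 vs 3, 1 vs 7] → B does not strictly dominate C (column X: 4 ≤ 7)
  C vs A: [7 vs 7, 3 vs 6, 7 vs 2] → C does not strictly dominate A (column X: 7 ≤ 7)
  C vs B: [7 vs 4, 3 vs 1, 7 vs 1] → C strictly dominates B
No single strategy strictly dominates all others → no strictly dominant strategy.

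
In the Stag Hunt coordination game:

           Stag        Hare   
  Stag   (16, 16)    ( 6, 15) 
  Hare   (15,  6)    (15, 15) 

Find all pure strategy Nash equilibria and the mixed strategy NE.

Pure NE: (Stag, Stag) and (Hare, Hare); Mixed NE: p = 0.9, q = 0.9

Work:
Check pure NE:
(Stag, Stag): (16, 16) - no unilateral deviation beneficial
(Hare, Hare): (15, 15) - no unilateral deviation beneficial
Mixed NE: P1 plays Stag with p = 0.9, P2 plays Stag with q = 0.9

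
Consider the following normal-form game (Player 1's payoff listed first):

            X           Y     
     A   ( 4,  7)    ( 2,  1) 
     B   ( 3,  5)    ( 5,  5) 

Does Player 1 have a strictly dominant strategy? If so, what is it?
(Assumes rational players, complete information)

No strictly dominant strategy exists for Player 1

Work:
A strategy strictly dominates another if it gives a strictly higher payoff against every opponent action. Compare each pair of P1's strategies column-by-column:
  A vs B: [4 vs 3, 2 vs 5] → A does not strictly dominate B (column Y: 2 ≤ 5)
  B vs A: [3 vs 4, 5 vs 2] → B does not strictly dominate A (column X: 3 ≤ 4)
No single strategy strictly dominates all others → no strictly dominant strategy.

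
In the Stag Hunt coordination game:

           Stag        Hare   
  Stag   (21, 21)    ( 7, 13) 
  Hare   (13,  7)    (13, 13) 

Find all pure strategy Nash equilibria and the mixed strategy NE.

Pure NE: (Stag, Stag) and (Hare, Hare); Mixed NE: p = 0.4286, q = 0.4286

Work:
Check pure NE:
(Stag, Stag): (21, 21) - no unilateral deviation beneficial
(Hare, Hare): (13, 13) - no unilateral deviation beneficial
Mixed NE: P1 plays Stag with p = 0.4286, P2 plays Stag with q = 0.4286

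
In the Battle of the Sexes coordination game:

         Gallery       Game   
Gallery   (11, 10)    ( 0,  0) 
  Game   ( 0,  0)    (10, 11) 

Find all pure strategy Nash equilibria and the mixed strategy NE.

Pure NE: (Gallery, Gallery) and (Game, Game); Mixed NE: p = 0.5238, q = 0.4762

Work:
Check pure NE:
(Gallery, Gallery): (11, 10) - no unilateral deviation beneficial
(Game, Game): (10, 11) - no unilateral deviation beneficial
Mixed NE: P1 plays Gallery with p = 0.5238, P2 plays Gallery with q = 0.4762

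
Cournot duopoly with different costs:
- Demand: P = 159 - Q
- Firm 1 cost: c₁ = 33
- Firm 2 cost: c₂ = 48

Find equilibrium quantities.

q₁* = 47.0, q₂* = 32.0

Work:
Reaction: q₁ = (159 - 33 - q₂)/2
Reaction: q₂ = (159 - 48 - q₁)/2
Solve simultaneously:
q₁* = (159 - 2×33 + 48)/3 = 47.0
q₂* = (159 - 2×48 + 33)/3 = 32.0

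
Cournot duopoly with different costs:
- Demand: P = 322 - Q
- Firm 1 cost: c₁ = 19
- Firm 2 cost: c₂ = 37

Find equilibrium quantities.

q₁* = 107.0, q₂* = 89.0

Work:
Reaction: q₁ = (322 - 19 - q₂)/2
Reaction: q₂ = (322 - 37 - q₁)/2
Solve simultaneously:
q₁* = (322 - 2×19 + 37)/3 = 107.0
q₂* = (322 - 2×37 + 19)/3 = 89.0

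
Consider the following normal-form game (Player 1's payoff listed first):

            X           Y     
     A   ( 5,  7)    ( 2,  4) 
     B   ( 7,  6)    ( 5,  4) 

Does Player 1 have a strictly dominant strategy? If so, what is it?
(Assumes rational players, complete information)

Yes, Player 1's strictly dominant strategy is B

Work:
A strategy strictly dominates another if it gives a strictly higher payoff against every opponent action. Compare each pair of P1's strategies column-by-column:
  A vs B: [5 vs 7, 2 vs 5] → A does not strictly dominate B (column X: 5 ≤ 7)
  B vs A: [7 vs 5, 5 vs 2] → B strictly dominates A
B strictly dominates every other strategy → strictly dominant.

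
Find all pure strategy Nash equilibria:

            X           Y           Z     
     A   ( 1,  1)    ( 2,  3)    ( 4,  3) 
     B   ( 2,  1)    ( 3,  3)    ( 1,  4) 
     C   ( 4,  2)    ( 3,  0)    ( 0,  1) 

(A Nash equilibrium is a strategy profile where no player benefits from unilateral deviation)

Nash equilibrium: (A, Z), (C, X)

Work:
Best responses:
  P1 vs X: payoffs [1, 2, 4] → best response C (payoff 4)
  P1 vs Y: payoffs [2, 3, 3] → best response B/C (payoff 3)
  P1 vs Z: payoffs [4, 1, 0] → best response A (payoff 4)
  P2 vs A: payoffs [1, 3, 3] → best response Y/Z (payoff 3)
  P2 vs B: payoffs [1, 3, 4] → best response Z (payoff 4)
  P2 vs C: payoffs [2, 0, 1] → best response X (payoff 2)
Mutual best responses: (A,Z), (C,X) → Nash equilibria.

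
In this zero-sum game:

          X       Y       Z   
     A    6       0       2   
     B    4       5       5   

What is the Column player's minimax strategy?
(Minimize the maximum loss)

Column should play Y or Z (all achieve the minimum), value = 5

Work:
Column player minimizes Row's maximum payoff:
Column X: max payoff to Row = 6
Column Y: max payoff to Row = 5
Column Z: max payoff to Row = 5
Minimum is 5, achieved by columns Y, Z (tied).
Each of Y or Z is a minimax strategy.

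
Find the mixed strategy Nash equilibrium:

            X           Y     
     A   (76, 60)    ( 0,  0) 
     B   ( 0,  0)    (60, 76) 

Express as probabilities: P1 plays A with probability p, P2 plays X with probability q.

p = 0.5588, q = 0.4412

Work:
Find probabilities that make opponent indifferent:
P2 chooses q to make P1 indifferent between A and B
P1 chooses p to make P2 indifferent between X and Y
Mixed NE: P1 plays (A: 0.5588, B: 0.4412), P2 plays (X: 0.4412, Y: 0.5588)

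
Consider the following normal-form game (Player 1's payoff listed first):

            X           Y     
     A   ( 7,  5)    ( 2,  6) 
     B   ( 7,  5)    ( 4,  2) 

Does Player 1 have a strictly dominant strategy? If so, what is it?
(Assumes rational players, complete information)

No strictly dominant strategy exists for Player 1

Work:
A strategy strictly dominates another if it gives a strictly higher payoff against every opponent action. Compare each pair of P1's strategies column-by-column:
  A vs B: [7 vs 7, 2 vs 4] → A does not strictly dominate B (column X: 7 ≤ 7)
  B vs A: [7 vs 7, 4 vs 2] → B does not strictly dominate A (column X: 7 ≤ 7)
No single strategy strictly dominates all others → no strictly dominant strategy.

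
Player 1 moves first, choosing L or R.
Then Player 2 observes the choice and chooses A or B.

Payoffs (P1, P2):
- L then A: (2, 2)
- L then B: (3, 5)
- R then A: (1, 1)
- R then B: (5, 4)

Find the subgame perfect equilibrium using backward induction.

P1 plays R, P2 plays B after L and B after R; Payoff (5, 4)

Work:
Backward induction:
After L: P2 chooses B → P1 gets 3
After R: P2 chooses B → P1 gets 5
P1 chooses R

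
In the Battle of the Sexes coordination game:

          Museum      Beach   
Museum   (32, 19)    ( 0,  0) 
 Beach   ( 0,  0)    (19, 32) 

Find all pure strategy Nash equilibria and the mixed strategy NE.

Pure NE: (Museum, Museum) and (Beach, Beach); Mixed NE: p = 0.6275, q = 0.3725

Work:
Check pure NE:
(Museum, Museum): (32, 19) - no unilateral deviation beneficial
(Beach, Beach): (19, 32) - no unilateral deviation beneficial
Mixed NE: P1 plays Museum with p = 0.6275, P2 plays Museum with q = 0.3725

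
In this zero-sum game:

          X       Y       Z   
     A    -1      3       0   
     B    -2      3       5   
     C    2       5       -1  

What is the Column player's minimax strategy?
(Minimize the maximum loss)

Column should play X, value = 2

Work:
Column player minimizes Row's maximum payoff:
Column X: max payoff to Row = 2
Column Y: max payoff to Row = 5
Column Z: max payoff to Row = 5
Minimum is 2, achieved by column X.
Minimax strategy: X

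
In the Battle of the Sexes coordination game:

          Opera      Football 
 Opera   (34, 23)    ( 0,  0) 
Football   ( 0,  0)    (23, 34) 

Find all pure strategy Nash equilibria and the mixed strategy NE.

Pure NE: (Opera, Opera) and (Football, Football); Mixed NE: p = 0.5965, q = 0.4035

Work:
Check pure NE:
(Opera, Opera): (34, 23) - no unilateral deviation beneficial
(Football, Football): (23, 34) - no unilateral deviation beneficial
Mixed NE: P1 plays Opera with p = 0.5965, P2 plays Opera with q = 0.4035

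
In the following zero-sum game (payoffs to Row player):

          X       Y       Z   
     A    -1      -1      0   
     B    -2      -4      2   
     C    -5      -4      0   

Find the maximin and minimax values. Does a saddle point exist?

Maximin = -1, Minimax = -1, Saddle: True

Work:
Row minimums: [-1, -4, -5] → maximin = -1
Column maximums: [-1, -1, 2] → minimax = -1
Saddle point exists! Game value = -1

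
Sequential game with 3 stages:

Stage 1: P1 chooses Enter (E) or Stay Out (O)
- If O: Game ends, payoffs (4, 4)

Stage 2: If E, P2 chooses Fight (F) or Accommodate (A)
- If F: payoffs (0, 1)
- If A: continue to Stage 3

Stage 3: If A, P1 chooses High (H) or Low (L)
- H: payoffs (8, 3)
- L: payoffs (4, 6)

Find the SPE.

SPE: (E, A, H); Outcome (8, 3)

Work:
Stage 3: P1 chooses H (8 vs 4)
Stage 2: P2: F->1, A->3 (anticipating H). Choose A
Stage 1: P1: O->4, E->8 (anticipating A, H). Choose E
SPE path: E -> A -> H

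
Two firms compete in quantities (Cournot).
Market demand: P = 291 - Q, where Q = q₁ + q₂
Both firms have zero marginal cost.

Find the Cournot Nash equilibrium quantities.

q₁* = q₂* = 97.0; P* = 97.0

Work:
Profit: π_i = P·q_i = (a - q_i - q_j)·q_i
FOC: ∂π_i/∂q_i = a - 2q_i - q_j = 0
Reaction function: q_i = (291 - q_j)/2
Symmetry: q* = 291/3 = 97.0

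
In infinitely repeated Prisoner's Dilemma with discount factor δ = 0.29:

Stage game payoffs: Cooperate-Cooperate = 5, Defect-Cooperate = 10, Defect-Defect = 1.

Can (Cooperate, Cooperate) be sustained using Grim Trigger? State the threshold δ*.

δ* = 0.5556; since δ = 0.29 < 0.5556, cooperation cannot be sustained

Work:
For Grim Trigger:
Cooperate forever: 5/(1-δ)
Defect then punished: 10 + 1·δ/(1-δ)
Need: 5/(1-δ) ≥ 10 + 1·δ/(1-δ)
Solving: δ ≥ (T-R)/(T-P) = (10-5)/(10-1) = 0.5556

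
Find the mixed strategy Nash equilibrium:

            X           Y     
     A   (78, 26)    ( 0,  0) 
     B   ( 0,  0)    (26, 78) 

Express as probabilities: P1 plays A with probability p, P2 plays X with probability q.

p = 0.75, q = 0.25

Work:
Find probabilities that make opponent indifferent:
P2 chooses q to make P1 indifferent between A and B
P1 chooses p to make P2 indifferent between X and Y
Mixed NE: P1 plays (A: 0.75, B: 0.25), P2 plays (X: 0.25, Y: 0.75)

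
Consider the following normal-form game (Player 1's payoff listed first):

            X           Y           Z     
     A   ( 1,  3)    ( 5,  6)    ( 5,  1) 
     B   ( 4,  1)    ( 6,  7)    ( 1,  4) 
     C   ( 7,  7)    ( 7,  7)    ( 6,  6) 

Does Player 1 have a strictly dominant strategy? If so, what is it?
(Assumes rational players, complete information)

Yes, Player 1's strictly dominant strategy is C

Work:
A strategy strictly dominates another if it gives a strictly higher payoff against every opponent action. Compare each pair of P1's strategies column-by-column:
  A vs B: [1 vs 4, 5 vs 6, 5 vs 1] → A does not strictly dominate B (column X: 1 ≤ 4)
  A vs C: [1 vs 7, 5 vs 7, 5 vs 6] → A does not strictly dominate C (column X: 1 ≤ 7)
  B vs A: [4 vs 1, 6 vs 5, 1 vs 5] → B does not strictly dominate A (column Z: 1 ≤ 5)
  B vs C: [4 vs 7, 6 vs 7, 1 vs 6] → B does not strictly dominate C (column X: 4 ≤ 7)
  C vs A: [7 vs 1, 7 vs 5, 6 vs 5] → C strictly dominates A
  C vs B: [7 vs 4, 7 vs 6, 6 vs 1] → C strictly dominates B
C strictly dominates every other strategy → strictly dominant.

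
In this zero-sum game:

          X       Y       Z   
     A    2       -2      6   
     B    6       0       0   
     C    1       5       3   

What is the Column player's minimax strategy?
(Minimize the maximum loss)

Column should play Y, value = 5

Work:
Column player minimizes Row's maximum payoff:
Column X: max payoff to Row = 6
Column Y: max payoff to Row = 5
Column Z: max payoff to Row = 6
Minimum is 5, achieved by column Y.
Minimax strategy: Y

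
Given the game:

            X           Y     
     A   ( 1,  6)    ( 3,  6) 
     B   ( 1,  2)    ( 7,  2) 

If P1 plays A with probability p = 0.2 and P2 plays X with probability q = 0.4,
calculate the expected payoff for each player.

E[P1] = 4.12, E[P2] = 2.8

Work:
E[P1] = p·q·π₁(A,X) + p·(1-q)·π₁(A,Y) + (1-p)·q·π₁(B,X) + (1-p)·(1-q)·π₁(B,Y)
= 0.2·0.4·1 + 0.2·0.6·3 + 0.8·0.4·1 + 0.8·0.6·7
= 4.12

E[P2] = 2.8 (similar calculation)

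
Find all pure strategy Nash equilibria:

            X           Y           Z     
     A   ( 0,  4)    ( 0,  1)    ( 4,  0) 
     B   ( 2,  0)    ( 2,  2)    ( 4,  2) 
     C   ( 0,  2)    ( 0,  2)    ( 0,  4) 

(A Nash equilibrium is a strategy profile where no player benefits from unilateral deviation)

Nash equilibrium: (B, Y), (B, Z)

Work:
Best responses:
  P1 vs X: payoffs [0, 2, 0] → best response B (payoff 2)
  P1 vs Y: payoffs [0, 2, 0] → best response B (payoff 2)
  P1 vs Z: payoffs [4, 4, 0] → best response A/B (payoff 4)
  P2 vs A: payoffs [4, 1, 0] → best response X (payoff 4)
  P2 vs B: payoffs [0, 2, 2] → best response Y/Z (payoff 2)
  P2 vs C: payoffs [2, 2, 4] → best response Z (payoff 4)
Mutual best responses: (B,Y), (B,Z) → Nash equilibria.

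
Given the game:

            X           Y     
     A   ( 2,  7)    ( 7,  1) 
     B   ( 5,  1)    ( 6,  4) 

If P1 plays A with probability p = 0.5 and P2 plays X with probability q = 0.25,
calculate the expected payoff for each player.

E[P1] = 5.75, E[P2] = 2.875

Work:
E[P1] = p·q·π₁(A,X) + p·(1-q)·π₁(A,Y) + (1-p)·q·π₁(B,X) + (1-p)·(1-q)·π₁(B,Y)
= 0.5·0.25·2 + 0.5·0.75·7 + 0.5·0.25·5 + 0.5·0.75·6
= 5.75

E[P2] = 2.875 (similar calculation)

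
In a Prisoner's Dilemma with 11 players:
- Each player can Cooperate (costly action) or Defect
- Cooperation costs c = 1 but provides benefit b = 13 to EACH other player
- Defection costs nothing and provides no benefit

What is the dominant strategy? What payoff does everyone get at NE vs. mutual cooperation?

Dominant: Defect; NE payoff = 0; Coop payoff = 129

Work:
Defect dominates (saves cost c = 1, benefit to others is external)
NE: All defect → everyone gets 0
If all cooperate: each receives (10)×13 - 1 = 129
Social dilemma: 129 > 0 but NE gives 0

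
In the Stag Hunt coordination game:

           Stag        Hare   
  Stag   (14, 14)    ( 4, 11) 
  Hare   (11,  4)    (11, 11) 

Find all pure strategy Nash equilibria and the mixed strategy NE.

Pure NE: (Stag, Stag) and (Hare, Hare); Mixed NE: p = 0.7, q = 0.7

Work:
Check pure NE:
(Stag, Stag): (14, 14) - no unilateral deviation beneficial
(Hare, Hare): (11, 11) - no unilateral deviation beneficial
Mixed NE: P1 plays Stag with p = 0.7, P2 plays Stag with q = 0.7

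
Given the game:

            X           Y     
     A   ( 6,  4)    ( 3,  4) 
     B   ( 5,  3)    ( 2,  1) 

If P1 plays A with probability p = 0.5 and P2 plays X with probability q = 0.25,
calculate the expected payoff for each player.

E[P1] = 3.25, E[P2] = 2.75

Work:
E[P1] = p·q·π₁(A,X) + p·(1-q)·π₁(A,Y) + (1-p)·q·π₁(B,X) + (1-p)·(1-q)·π₁(B,Y)
= 0.5·0.25·6 + 0.5·0.75·3 + 0.5·0.25·5 + 0.5·0.75·2
= 3.25

E[P2] = 2.75 (similar calculation)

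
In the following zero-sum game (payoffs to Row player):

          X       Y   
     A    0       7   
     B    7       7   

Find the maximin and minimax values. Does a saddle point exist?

Maximin = 7, Minimax = 7, Saddle: True

Work:
Row minimums: [0, 7] → maximin = 7
Column maximums: [7, 7] → minimax = 7
Saddle point exists! Game value = 7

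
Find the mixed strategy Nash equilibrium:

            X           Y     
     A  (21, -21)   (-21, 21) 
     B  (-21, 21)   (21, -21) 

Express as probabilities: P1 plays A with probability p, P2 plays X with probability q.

p = 0.5, q = 0.5

Work:
Find probabilities that make opponent indifferent:
P2 chooses q to make P1 indifferent between A and B
P1 chooses p to make P2 indifferent between X and Y
Mixed NE: P1 plays (A: 0.5, B: 0.5), P2 plays (X: 0.5, Y: 0.5)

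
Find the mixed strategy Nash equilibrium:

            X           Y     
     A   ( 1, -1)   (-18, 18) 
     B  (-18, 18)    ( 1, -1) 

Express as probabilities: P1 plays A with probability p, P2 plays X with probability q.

p = 0.5, q = 0.5

Work:
Find probabilities that make opponent indifferent:
P2 chooses q to make P1 indifferent between A and B
P1 chooses p to make P2 indifferent between X and Y
Mixed NE: P1 plays (A: 0.5, B: 0.5), P2 plays (X: 0.5, Y: 0.5)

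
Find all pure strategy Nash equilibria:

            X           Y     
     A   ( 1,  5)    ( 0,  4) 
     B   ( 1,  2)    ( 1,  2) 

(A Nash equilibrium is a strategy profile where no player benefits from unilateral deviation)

Nash equilibrium: (A, X), (B, X), (B, Y)

Work:
Best responses:
  P1 vs X: payoffs [1, 1] → best response A/B (payoff 1)
  P1 vs Y: payoffs [0, 1] → best response B (payoff 1)
  P2 vs A: payoffs [5, 4] → best response X (payoff 5)
  P2 vs B: payoffs [2, 2] → best response X/Y (payoff 2)
Mutual best responses: (A,X), (B,X), (B,Y) → Nash equilibria.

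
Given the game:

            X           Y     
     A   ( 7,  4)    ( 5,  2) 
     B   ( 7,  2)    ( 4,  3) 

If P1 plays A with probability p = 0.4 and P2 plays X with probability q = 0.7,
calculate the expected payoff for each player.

E[P1] = 6.22, E[P2] = 2.74

Work:
E[P1] = p·q·π₁(A,X) + p·(1-q)·π₁(A,Y) + (1-p)·q·π₁(B,X) + (1-p)·(1-q)·π₁(B,Y)
= 0.4·0.7·7 + 0.4·0.3·5 + 0.6·0.7·7 + 0.6·0.3·4
= 6.22

E[P2] = 2.74 (similar calculation)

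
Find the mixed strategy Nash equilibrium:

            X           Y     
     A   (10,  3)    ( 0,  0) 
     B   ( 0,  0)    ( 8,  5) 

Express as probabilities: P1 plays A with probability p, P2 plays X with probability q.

p = 0.625, q = 0.4444

Work:
Find probabilities that make opponent indifferent:
P2 chooses q to make P1 indifferent between A and B
P1 chooses p to make P2 indifferent between X and Y
Mixed NE: P1 plays (A: 0.625, B: 0.375), P2 plays (X: 0.4444, Y: 0.5556)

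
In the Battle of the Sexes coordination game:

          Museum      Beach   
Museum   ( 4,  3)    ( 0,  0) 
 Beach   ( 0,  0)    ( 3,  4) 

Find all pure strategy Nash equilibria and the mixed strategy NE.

Pure NE: (Museum, Museum) and (Beach, Beach); Mixed NE: p = 0.5714, q = 0.4286

Work:
Check pure NE:
(Museum, Museum): (4, 3) - no unilateral deviation beneficial
(Beach, Beach): (3, 4) - no unilateral deviation beneficial
Mixed NE: P1 plays Museum with p = 0.5714, P2 plays Museum with q = 0.4286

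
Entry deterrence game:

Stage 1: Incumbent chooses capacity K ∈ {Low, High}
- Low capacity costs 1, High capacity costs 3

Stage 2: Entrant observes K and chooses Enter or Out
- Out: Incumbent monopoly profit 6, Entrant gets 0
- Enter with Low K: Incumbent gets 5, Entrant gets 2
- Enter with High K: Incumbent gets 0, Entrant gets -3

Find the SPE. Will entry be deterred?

SPE: (Low, Enter|Low, Out|High); Entry not deterred. Incumbent net profit = 4, Entrant gets 2

Work:
After Low K: Entrant enters (2 > 0)
After High K: Entrant stays out (-3 < 0)
Incumbent: Low → 5−1=4, High → 6−3=3
Incumbent chooses Low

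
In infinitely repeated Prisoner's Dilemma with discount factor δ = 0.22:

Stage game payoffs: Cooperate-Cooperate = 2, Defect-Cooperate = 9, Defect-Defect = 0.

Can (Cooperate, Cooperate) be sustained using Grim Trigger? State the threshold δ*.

δ* = 0.7778; since δ = 0.22 < 0.7778, cooperation cannot be sustained

Work:
For Grim Trigger:
Cooperate forever: 2/(1-δ)
Defect then punished: 9 + 0·δ/(1-δ)
Need: 2/(1-δ) ≥ 9 + 0·δ/(1-δ)
Solving: δ ≥ (T-R)/(T-P) = (9-2)/(9-0) = 0.7778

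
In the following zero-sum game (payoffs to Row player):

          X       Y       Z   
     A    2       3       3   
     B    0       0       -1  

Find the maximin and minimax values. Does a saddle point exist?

Maximin = 2, Minimax = 2, Saddle: True

Work:
Row minimums: [2, -1] → maximin = 2
Column maximums: [2, 3, 3] → minimax = 2
Saddle point exists! Game value = 2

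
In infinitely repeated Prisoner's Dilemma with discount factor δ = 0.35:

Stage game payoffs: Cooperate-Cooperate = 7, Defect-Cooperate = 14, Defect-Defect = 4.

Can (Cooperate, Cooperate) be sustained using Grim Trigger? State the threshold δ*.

δ* = 0.7; since δ = 0.35 < 0.7, cooperation cannot be sustained

Work:
For Grim Trigger:
Cooperate forever: 7/(1-δ)
Defect then punished: 14 + 4·δ/(1-δ)
Need: 7/(1-δ) ≥ 14 + 4·δ/(1-δ)
Solving: δ ≥ (T-R)/(T-P) = (14-7)/(14-4) = 0.7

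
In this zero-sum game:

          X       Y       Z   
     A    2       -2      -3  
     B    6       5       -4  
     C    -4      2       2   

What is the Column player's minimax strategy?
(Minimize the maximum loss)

Column should play Z, value = 2

Work:
Column player minimizes Row's maximum payoff:
Column X: max payoff to Row = 6
Column Y: max payoff to Row = 5
Column Z: max payoff to Row = 2
Minimum is 2, achieved by column Z.
Minimax strategy: Z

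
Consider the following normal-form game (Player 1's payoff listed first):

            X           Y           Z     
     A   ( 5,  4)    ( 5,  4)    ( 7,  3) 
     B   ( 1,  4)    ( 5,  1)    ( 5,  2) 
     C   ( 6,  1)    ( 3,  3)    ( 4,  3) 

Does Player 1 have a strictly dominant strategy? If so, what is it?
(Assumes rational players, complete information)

No strictly dominant strategy exists for Player 1

Work:
A strategy strictly dominates another if it gives a strictly higher payoff against every opponent action. Compare each pair of P1's strategies column-by-column:
  A vs B: [5 vs 1, 5 vs 5, 7 vs 5] → A does not strictly dominate B (column Y: 5 ≤ 5)
  A vs C: [5 vs 6, 5 vs 3, 7 vs 4] → A does not strictly dominate C (column X: 5 ≤ 6)
  B vs A: [1 vs 5, 5 vs 5, 5 vs 7] → B does not strictly dominate A (column X: 1 ≤ 5)
  B vs C: [1 vs 6, 5 vs 3, 5 vs 4] → B does not strictly dominate C (column X: 1 ≤ 6)
  C vs A: [6 vs 5, 3 vs 5, 4 vs 7] → C does not strictly dominate A (column Y: 3 ≤ 5)
  C vs B: [6 vs 1, 3 vs 5, 4 vs 5] → C does not strictly dominate B (column Y: 3 ≤ 5)
No single strategy strictly dominates all others → no strictly dominant strategy.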